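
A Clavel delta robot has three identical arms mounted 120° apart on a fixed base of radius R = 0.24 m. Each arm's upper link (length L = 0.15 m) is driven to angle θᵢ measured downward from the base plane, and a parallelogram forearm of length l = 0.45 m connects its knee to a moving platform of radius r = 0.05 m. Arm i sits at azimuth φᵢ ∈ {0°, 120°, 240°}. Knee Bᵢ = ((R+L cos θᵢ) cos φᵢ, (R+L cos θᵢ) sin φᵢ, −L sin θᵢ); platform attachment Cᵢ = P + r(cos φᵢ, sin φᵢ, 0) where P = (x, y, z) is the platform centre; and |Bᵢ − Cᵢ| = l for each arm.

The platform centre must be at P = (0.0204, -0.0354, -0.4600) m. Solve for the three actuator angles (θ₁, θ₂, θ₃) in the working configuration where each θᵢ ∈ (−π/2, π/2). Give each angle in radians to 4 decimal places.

φ1=0.0° → target in arm frame (0.0204, -0.0354)
  A cos θ + B sin θ = C:  0.1696·cos θ + -0.4600·sin θ = -0.2054
  γ=atan2(-0.4600,0.1696)=-1.2176;  ψ=arccos(-0.4189)=2.0031;  θ1=γ+ψ≈0.7855
φ2=120.0° → target in arm frame (-0.0409, 0.0000)
  e−x'=0.2309;  (l²−L²−(e−x')²−y'²−z²)/2L = -0.2830
  θ2 = atan2(B,A) + arccos(C/0.5147) = 1.0473
rotate P by −φ3: (0.0205, 0.0354, -0.4600)
  A cos θ + B sin θ = C:  0.1695·cos θ + -0.4600·sin θ = -0.2053
  √(A²+B²)=0.4902;  θ3 = -1.2177+2.0029 ≈ 0.7853

θ₁ = 0.7855, θ₂ = 1.0473, θ₃ = 0.7853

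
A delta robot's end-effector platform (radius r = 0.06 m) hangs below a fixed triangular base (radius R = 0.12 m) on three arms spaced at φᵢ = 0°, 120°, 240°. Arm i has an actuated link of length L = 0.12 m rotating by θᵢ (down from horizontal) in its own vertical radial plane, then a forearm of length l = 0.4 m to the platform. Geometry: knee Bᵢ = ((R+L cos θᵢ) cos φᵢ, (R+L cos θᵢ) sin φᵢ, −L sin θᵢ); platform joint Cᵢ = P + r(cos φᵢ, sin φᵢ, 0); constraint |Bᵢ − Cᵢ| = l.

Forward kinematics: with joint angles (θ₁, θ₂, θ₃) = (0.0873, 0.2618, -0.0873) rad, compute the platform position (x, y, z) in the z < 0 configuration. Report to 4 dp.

φ1=0.0°: virtual centre (0.1795, 0.0000, -0.0105), radius l
arm 2 at φ=120.0°: e+L cos θ2 = 0.1759;  O2 = (-0.0880, 0.1523, -0.0311)
arm 3 at φ=240.0°: e+L cos θ3 = 0.1795;  O3 = (-0.0898, -0.1555, 0.0105)
subtract pairs → two planes through P
linear system: -0.5350x+0.3047y = -0.0004−-0.0412z; -0.5386x+-0.3110y = 0.0000−0.0419z
Cramer: x(z) = 0.0004-0.0002z;  y(z) = -0.0007+0.1349z
quadratic in z: (1.0182)z²+(0.0208)z+(-0.1278)=0, √Δ=0.7218 → z ∈ {-0.3646, 0.3442}; z = -0.3646 (taking z<0)
x = 0.0005, y = -0.0499

(0.0005, -0.0499, -0.3646)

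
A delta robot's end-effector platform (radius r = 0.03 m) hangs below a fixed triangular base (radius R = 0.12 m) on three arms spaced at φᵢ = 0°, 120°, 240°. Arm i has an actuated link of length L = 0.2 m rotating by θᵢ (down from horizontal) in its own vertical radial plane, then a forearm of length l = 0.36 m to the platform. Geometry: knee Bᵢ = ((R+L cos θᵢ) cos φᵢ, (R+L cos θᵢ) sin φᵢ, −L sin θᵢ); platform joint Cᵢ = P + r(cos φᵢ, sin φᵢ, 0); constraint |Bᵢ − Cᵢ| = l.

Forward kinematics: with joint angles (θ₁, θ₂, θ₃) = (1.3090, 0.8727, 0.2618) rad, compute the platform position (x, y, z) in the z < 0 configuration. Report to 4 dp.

φ1=0.0°: virtual centre (0.1418, 0.0000, -0.1932), radius l
arm 2 at φ=120.0°: e+L cos θ2 = 0.2186;  S2 = (-0.1093, 0.1893, -0.1532)
φ3=240.0°: virtual centre (-0.1416, -0.2452, -0.0518), radius l
eliminate P² terms by subtracting sphere 1 from 2 and 3
[-0.5021 0.3785 0.0799]·P = 0.0138;  [-0.5667 -0.4905 0.2828]·P = 0.0255
det = 0.4608;  x = -0.0356+0.3175z,  y = -0.0107+0.2099z
quadratic in z: (1.1448)z²+(0.2692)z+(-0.0607)=0, √Δ=0.5920 → z ∈ {-0.3761, 0.1410}; z = -0.3761 (taking z<0)
x = -0.1550, y = -0.0897

(-0.1550, -0.0897, -0.3761)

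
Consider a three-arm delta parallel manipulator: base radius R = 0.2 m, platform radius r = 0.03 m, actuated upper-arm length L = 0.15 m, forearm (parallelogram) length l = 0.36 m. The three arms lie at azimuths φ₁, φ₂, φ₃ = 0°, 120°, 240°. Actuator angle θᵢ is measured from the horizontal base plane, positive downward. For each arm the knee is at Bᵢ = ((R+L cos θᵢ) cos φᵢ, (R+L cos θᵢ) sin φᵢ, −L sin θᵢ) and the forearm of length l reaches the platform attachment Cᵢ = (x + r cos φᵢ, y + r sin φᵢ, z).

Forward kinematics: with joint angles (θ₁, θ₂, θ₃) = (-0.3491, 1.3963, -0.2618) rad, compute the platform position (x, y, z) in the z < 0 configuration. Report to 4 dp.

arm 1 at φ=0.0°: ρ1 = 0.3110;  S1 = (0.3110, 0.0000, 0.0513)
arm 2 at φ=120.0°: ρ2 = 0.1960;  S2 = (-0.0980, 0.1698, -0.1477)
φ3=240.0°: virtual centre (-0.1574, -0.2727, 0.0388), radius l
eliminate P² terms by subtracting sphere 1 from 2 and 3
[-0.8179 0.3396 -0.3981]·P = -0.0391;  [-0.9368 -0.5454 -0.0250]·P = 0.0013
Cramer: x(z) = 0.0273-0.2952z;  y(z) = -0.0493+0.4612z
quadratic in z: (1.2999)z²+(0.0193)z+(-0.0441)=0, √Δ=0.4791 → z ∈ {-0.1917, 0.1768}; z = -0.1917 (taking z<0)
x = 0.0839, y = -0.1378

(0.0839, -0.1378, -0.1917)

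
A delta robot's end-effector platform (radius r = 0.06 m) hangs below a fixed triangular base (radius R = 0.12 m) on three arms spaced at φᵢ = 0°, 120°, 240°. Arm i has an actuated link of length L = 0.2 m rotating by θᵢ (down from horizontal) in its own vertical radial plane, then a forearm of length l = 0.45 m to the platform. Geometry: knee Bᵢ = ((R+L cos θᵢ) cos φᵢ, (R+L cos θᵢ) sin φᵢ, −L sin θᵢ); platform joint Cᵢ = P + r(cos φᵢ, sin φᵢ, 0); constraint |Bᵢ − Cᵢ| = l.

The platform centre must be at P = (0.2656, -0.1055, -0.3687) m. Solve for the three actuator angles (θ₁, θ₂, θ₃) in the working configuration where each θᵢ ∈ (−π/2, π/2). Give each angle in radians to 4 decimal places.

arm 1 (φ=0.0°): x'=0.2656, y'=-0.1055
  A cos θ + B sin θ = C:  -0.2056·cos θ + -0.3687·sin θ = -0.0671
  √(A²+B²)=0.4222;  θ1 = -2.0795+1.7304 ≈ -0.3491
arm 2 (φ=120.0°): x'=-0.2242, y'=-0.1773
  A=0.2842, B=-0.3687, C=(l²−L²−A²−y'²−z²)/(2L)=-0.2140
  γ=atan2(-0.3687,0.2842)=-0.9142;  ψ=arccos(-0.4598)=2.0486;  θ2=γ+ψ≈1.1344
rotate P by −φ3: (-0.0414, 0.2828, -0.3687)
  e−x'=0.1014;  (l²−L²−(e−x')²−y'²−z²)/2L = -0.1592
  θ3 = atan2(B,A) + arccos(C/0.3824) = 0.6979

θ₁ = -0.3491, θ₂ = 1.1344, θ₃ = 0.6979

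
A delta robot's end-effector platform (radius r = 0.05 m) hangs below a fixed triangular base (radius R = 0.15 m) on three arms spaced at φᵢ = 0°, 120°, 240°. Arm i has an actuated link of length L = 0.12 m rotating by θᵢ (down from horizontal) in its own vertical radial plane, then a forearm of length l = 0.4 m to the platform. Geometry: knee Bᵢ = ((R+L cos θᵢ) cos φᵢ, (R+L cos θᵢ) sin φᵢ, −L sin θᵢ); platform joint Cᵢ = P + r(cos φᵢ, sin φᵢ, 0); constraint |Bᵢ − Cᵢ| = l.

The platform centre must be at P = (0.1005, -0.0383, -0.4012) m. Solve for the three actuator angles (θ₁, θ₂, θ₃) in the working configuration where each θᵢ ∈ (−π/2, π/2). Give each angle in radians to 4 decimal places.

rotate P by −φ1: (0.1005, -0.0383, -0.4012)
  A cos θ + B sin θ = C:  -0.0005·cos θ + -0.4012·sin θ = -0.0701
  √(A²+B²)=0.4012;  θ1 = -1.5720+1.7465 ≈ 0.1744
rotate P by −φ2: (-0.0834, -0.0679, -0.4012)
  e−x'=0.1834;  (l²−L²−(e−x')²−y'²−z²)/2L = -0.2234
  √(A²+B²)=0.4411;  θ2 = -1.1420+2.1018 ≈ 0.9598
arm 3 (φ=240.0°): x'=-0.0171, y'=0.1062
  e−x'=0.1171;  (l²−L²−(e−x')²−y'²−z²)/2L = -0.1681
  θ3 = atan2(B,A) + arccos(C/0.4179) = 0.6979

θ₁ = 0.1744, θ₂ = 0.9598, θ₃ = 0.6979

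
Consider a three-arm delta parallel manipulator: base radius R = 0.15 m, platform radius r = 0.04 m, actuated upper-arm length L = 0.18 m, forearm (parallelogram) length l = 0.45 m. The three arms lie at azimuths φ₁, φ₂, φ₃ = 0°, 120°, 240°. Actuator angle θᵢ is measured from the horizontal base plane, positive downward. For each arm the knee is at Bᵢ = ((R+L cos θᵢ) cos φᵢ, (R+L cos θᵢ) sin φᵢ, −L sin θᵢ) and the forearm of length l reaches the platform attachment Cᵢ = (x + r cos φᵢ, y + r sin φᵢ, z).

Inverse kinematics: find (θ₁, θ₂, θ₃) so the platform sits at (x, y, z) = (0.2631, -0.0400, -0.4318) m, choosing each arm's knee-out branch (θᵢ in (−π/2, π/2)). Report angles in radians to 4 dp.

rotate P by −φ1: (0.2631, -0.0400, -0.4318)
  A cos θ + B sin θ = C:  -0.1531·cos θ + -0.4318·sin θ = -0.1150
  θ1 = atan2(B,A) + arccos(C/0.4581) = -0.0871
rotate P by −φ2: (-0.1662, -0.2079, -0.4318)
  A=0.2762, B=-0.4318, C=(l²−L²−A²−y'²−z²)/(2L)=-0.3773
  √(A²+B²)=0.5126;  θ2 = -1.0017+2.3981 ≈ 1.3964
arm 3 (φ=240.0°): x'=-0.0969, y'=0.2479
  A=0.2069, B=-0.4318, C=(l²−L²−A²−y'²−z²)/(2L)=-0.3350
  √(A²+B²)=0.4788;  θ3 = -1.1239+2.3456 ≈ 1.2217

θ₁ = -0.0871, θ₂ = 1.3964, θ₃ = 1.2217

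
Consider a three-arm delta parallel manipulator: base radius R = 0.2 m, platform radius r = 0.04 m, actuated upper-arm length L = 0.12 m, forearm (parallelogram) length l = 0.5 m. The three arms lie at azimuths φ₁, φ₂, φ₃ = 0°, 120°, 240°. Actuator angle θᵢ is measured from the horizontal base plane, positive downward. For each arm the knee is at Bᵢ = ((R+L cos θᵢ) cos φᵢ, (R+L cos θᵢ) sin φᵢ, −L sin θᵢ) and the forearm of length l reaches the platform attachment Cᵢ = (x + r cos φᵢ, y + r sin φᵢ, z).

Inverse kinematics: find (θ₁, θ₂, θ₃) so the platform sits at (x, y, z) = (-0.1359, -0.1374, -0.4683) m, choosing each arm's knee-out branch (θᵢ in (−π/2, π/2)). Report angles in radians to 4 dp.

θ₁ = 1.3086, θ₂ = 0.9597, θ₃ = -0.1747

arm 1 (φ=0.0°): x'=-0.1359, y'=-0.1374
  A=0.2959, B=-0.4683, C=(l²−L²−A²−y'²−z²)/(2L)=-0.3756
  θ1 = atan2(B,A) + arccos(C/0.5540) = 1.3086
arm 2 (φ=120.0°): x'=-0.0510, y'=0.1864
  A cos θ + B sin θ = C:  0.2110·cos θ + -0.4683·sin θ = -0.2624
  θ2 = atan2(B,A) + arccos(C/0.5137) = 0.9597
arm 3 (φ=240.0°): x'=0.1869, y'=-0.0490
  e−x'=-0.0269;  (l²−L²−(e−x')²−y'²−z²)/2L = 0.0549
  √(A²+B²)=0.4691;  θ3 = -1.6283+1.4536 ≈ -0.1747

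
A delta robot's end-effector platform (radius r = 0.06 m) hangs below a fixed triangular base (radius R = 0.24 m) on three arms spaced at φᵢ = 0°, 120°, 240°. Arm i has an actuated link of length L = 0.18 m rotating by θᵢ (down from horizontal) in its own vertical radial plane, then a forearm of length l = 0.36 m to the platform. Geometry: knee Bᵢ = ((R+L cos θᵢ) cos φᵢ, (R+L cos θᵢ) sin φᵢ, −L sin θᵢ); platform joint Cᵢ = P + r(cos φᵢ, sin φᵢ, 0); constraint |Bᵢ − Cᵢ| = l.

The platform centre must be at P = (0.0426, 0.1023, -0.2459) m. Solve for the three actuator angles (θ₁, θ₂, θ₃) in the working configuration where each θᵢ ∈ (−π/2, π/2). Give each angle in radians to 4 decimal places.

θ₁ = 0.4366, θ₂ = 0.2618, θ₃ = 1.2219

φ1=0.0° → target in arm frame (0.0426, 0.1023)
  A=0.1374, B=-0.2459, C=(l²−L²−A²−y'²−z²)/(2L)=0.0205
  γ=atan2(-0.2459,0.1374)=-1.0612;  ψ=arccos(0.0729)=1.4979;  θ1=γ+ψ≈0.4366
rotate P by −φ2: (0.0673, -0.0880, -0.2459)
  A=0.1127, B=-0.2459, C=(l²−L²−A²−y'²−z²)/(2L)=0.0452
  √(A²+B²)=0.2705;  θ2 = -1.1410+1.4028 ≈ 0.2618
rotate P by −φ3: (-0.1099, -0.0143, -0.2459)
  A=0.2899, B=-0.2459, C=(l²−L²−A²−y'²−z²)/(2L)=-0.1320
  θ3 = atan2(B,A) + arccos(C/0.3801) = 1.2219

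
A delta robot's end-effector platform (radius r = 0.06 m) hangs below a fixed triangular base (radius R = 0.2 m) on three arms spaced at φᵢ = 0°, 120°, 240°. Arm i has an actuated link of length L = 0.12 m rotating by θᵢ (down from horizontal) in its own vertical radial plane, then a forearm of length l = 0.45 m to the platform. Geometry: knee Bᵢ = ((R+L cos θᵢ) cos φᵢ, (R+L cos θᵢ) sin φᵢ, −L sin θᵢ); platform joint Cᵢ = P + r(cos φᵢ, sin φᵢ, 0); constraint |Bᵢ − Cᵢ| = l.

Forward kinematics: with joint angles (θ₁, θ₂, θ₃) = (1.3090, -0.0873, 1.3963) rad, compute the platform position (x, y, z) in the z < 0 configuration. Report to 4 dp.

(-0.0899, 0.1797, -0.4355)

O1 = (0.1711·cos0.0°, 0.1711·sin0.0°, -0.1159) = (0.1711, 0.0000, -0.1159)
φ2=120.0°: virtual centre (-0.1298, 0.2248, 0.0105), radius l
arm 3 at φ=240.0°: e+L cos θ3 = 0.1608;  O3 = (-0.0804, -0.1393, -0.1182)
subtract pairs → two planes through P
linear system: -0.6017x+0.4495y = 0.0248−0.2527z; -0.5029x+-0.2786y = -0.0029−-0.0045z
Cramer: x(z) = -0.0143+0.1737z;  y(z) = 0.0360-0.3298z
into |P−O₁|² = l²: 1.1389z² + 0.1437z + -0.1534 = 0;  Δ = 0.7196;  z = -0.4355 or 0.3093 → z<0 root = -0.4355
x = -0.0899, y = 0.1797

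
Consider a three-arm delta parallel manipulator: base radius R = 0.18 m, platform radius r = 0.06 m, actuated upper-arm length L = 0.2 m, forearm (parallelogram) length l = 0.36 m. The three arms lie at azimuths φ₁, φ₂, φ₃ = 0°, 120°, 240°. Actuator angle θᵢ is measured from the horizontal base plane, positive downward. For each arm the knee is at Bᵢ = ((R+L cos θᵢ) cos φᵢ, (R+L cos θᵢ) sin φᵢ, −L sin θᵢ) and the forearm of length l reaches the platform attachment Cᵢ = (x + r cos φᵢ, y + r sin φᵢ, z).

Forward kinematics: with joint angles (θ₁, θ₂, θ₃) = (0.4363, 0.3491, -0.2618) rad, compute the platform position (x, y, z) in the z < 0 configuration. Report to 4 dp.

φ1=0.0°: virtual centre (0.3013, 0.0000, -0.0845), radius l
φ2=120.0°: virtual centre (-0.1540, 0.2667, -0.0684), radius l
φ3=240.0°: virtual centre (-0.1566, -0.2712, 0.0518), radius l
|centre ₂|²−|centre ₁|² = 0.0016;  |centre ₃|²−|centre ₁|² = 0.0029
plane₁₂: -0.9105x+0.5334y+0.0322z = 0.0016
Cramer: x(z) = -0.0024+0.1658z;  y(z) = -0.0012+0.2226z
sphere 1 gives Az²+Bz+C=0 with A=1.0770, B=0.0678, C=-0.0302;  B²−4AC=0.1348;  roots -0.2019, 0.1390;  negative root z = -0.2019
x = -0.0359, y = -0.0461

(-0.0359, -0.0461, -0.2019)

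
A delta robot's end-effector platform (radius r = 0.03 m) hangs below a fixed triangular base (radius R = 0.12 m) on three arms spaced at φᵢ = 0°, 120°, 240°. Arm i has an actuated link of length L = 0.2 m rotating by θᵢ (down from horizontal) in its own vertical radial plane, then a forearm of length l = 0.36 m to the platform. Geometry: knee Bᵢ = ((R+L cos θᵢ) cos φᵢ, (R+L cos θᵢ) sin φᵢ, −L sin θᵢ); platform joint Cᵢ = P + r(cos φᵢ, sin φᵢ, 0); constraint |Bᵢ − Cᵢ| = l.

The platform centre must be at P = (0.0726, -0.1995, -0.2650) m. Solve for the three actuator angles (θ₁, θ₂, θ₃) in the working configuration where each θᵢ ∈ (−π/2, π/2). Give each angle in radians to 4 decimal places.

φ1=0.0° → target in arm frame (0.0726, -0.1995)
  e−x'=0.0174;  (l²−L²−(e−x')²−y'²−z²)/2L = -0.0518
  √(A²+B²)=0.2656;  θ1 = -1.5052+1.7672 ≈ 0.2620
φ2=120.0° → target in arm frame (-0.2091, 0.0369)
  A cos θ + B sin θ = C:  0.2991·cos θ + -0.2650·sin θ = -0.1786
  γ=atan2(-0.2650,0.2991)=-0.7251;  ψ=arccos(-0.4469)=2.0341;  θ2=γ+ψ≈1.3090
arm 3 (φ=240.0°): x'=0.1365, y'=0.1626
  A=-0.0465, B=-0.2650, C=(l²−L²−A²−y'²−z²)/(2L)=-0.0231
  γ=atan2(-0.2650,-0.0465)=-1.7444;  ψ=arccos(-0.0858)=1.6567;  θ3=γ+ψ≈-0.0877

θ₁ = 0.2620, θ₂ = 1.3090, θ₃ = -0.0877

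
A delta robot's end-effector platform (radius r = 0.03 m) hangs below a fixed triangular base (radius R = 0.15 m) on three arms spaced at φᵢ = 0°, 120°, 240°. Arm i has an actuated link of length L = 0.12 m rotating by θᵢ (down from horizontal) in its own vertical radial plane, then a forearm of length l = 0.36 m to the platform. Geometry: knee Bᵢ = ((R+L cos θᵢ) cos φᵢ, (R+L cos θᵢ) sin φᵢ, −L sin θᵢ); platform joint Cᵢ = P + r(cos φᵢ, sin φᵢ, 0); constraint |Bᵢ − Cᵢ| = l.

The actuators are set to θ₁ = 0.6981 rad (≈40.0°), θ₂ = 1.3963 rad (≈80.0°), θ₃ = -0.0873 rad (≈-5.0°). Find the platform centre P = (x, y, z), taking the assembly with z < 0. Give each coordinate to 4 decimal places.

arm 1 at φ=0.0°: (R−r)+L cos θ1 = 0.2119;  S1 = (0.2119, 0.0000, -0.0771)
S2 = (0.1408·cos120.0°, 0.1408·sin120.0°, -0.1182) = (-0.0704, 0.1220, -0.1182)
S3 = (0.2395·cos240.0°, 0.2395·sin240.0°, 0.0105) = (-0.1198, -0.2075, 0.0105)
eliminate P² terms by subtracting sphere 1 from 2 and 3
plane₁₂: -0.5647x+0.2439y+-0.0821z = -0.0171
det = 0.3961;  x = 0.0138+0.0219z,  y = -0.0380+0.3872z
quadratic in z: (1.1504)z²+(0.1161)z+(-0.0829)=0, √Δ=0.6286 → z ∈ {-0.3237, 0.2227}; z = -0.3237 (taking z<0)
x = 0.0067, y = -0.1634

(0.0067, -0.1634, -0.3237)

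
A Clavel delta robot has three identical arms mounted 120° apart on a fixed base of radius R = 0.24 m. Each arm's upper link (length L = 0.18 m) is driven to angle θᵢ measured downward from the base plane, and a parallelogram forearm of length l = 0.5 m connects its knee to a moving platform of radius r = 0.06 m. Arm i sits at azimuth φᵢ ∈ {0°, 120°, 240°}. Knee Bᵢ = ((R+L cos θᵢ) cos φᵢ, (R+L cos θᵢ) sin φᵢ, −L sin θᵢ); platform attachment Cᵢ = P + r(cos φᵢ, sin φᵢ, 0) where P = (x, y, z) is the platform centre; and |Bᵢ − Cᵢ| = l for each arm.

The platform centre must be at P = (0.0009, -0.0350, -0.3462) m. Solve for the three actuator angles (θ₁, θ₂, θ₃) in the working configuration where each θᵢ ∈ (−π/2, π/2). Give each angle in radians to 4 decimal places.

θ₁ = 0.0003, θ₂ = 0.1748, θ₃ = -0.1745

arm 1 (φ=0.0°): x'=0.0009, y'=-0.0350
  A=0.1791, B=-0.3462, C=(l²−L²−A²−y'²−z²)/(2L)=0.1790
  θ1 = atan2(B,A) + arccos(C/0.3898) = 0.0003
φ2=120.0° → target in arm frame (-0.0308, 0.0167)
  A=0.2108, B=-0.3462, C=(l²−L²−A²−y'²−z²)/(2L)=0.1473
  √(A²+B²)=0.4053;  θ2 = -1.0239+1.1987 ≈ 0.1748
arm 3 (φ=240.0°): x'=0.0299, y'=0.0183
  A cos θ + B sin θ = C:  0.1501·cos θ + -0.3462·sin θ = 0.2080
  θ3 = atan2(B,A) + arccos(C/0.3774) = -0.1745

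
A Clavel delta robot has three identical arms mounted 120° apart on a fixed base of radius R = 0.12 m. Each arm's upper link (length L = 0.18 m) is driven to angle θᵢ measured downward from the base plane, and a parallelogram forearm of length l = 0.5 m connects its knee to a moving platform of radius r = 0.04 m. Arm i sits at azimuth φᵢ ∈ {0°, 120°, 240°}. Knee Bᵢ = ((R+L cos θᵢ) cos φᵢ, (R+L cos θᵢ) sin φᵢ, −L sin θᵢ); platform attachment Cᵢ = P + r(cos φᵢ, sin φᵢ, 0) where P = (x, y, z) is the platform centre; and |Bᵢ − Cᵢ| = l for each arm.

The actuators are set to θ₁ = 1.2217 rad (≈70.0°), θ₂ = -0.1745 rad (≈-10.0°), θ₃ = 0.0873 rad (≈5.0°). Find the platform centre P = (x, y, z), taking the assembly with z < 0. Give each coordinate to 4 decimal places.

(-0.2982, 0.0426, -0.4033)

arm 1 at φ=0.0°: ρ1 = 0.1416;  centre 1 = (0.1416, 0.0000, -0.1691)
arm 2 at φ=120.0°: ρ2 = 0.2573;  centre 2 = (-0.1286, 0.2228, 0.0313)
φ3=240.0°: virtual centre (-0.1297, -0.2246, -0.0157), radius l
|centre ₂|²−|centre ₁|² = 0.0185;  |centre ₃|²−|centre ₁|² = 0.0188
plane₁₂: -0.5404x+0.4456y+0.4008z = 0.0185
Cramer: x(z) = -0.0345+0.6539z;  y(z) = -0.0003-0.1064z
into |P−centre ₁|² = l²: 1.4389z² + 0.1081z + -0.1904 = 0;  Δ = 1.1075;  z = -0.4033 or 0.3281 → z<0 root = -0.4033
x = -0.2982, y = 0.0426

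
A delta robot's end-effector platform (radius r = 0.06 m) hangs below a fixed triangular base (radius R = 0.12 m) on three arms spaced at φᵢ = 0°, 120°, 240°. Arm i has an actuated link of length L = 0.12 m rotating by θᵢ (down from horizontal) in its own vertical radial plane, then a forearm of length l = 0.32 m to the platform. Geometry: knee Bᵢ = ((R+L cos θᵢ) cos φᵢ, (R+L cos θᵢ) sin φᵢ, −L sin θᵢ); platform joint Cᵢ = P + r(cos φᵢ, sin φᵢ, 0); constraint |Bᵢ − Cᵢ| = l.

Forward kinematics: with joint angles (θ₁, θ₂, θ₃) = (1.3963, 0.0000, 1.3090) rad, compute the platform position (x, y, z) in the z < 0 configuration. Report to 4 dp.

(-0.1102, 0.1596, -0.3193)

φ1=0.0°: virtual centre (0.0808, 0.0000, -0.1182), radius l
φ2=120.0°: virtual centre (-0.0900, 0.1559, 0.0000), radius l
φ3=240.0°: virtual centre (-0.0455, -0.0789, -0.1159), radius l
|centre ₂|²−|centre ₁|² = 0.0119;  |centre ₃|²−|centre ₁|² = 0.0012
plane₁₂: -0.3417x+0.3118y+0.2364z = 0.0119
Cramer: x(z) = -0.0170+0.2916z;  y(z) = 0.0195-0.4385z
quadratic in z: (1.2773)z²+(0.1622)z+(-0.0785)=0, √Δ=0.6537 → z ∈ {-0.3193, 0.1924}; z = -0.3193 (taking z<0)
x = -0.1102, y = 0.1596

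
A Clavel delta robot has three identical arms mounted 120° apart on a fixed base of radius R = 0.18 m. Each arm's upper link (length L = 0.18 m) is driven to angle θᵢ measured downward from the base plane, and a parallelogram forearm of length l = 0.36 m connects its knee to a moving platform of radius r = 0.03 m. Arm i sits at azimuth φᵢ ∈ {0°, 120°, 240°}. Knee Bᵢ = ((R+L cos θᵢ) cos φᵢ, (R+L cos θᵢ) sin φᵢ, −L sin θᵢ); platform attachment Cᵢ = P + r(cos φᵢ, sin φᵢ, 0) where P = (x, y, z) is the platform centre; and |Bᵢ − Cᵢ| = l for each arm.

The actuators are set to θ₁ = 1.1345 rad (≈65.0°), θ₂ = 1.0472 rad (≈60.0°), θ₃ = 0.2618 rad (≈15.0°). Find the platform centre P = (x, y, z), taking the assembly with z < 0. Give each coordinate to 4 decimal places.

(-0.0710, -0.0963, -0.3422)

φ1=0.0°: virtual centre (0.2261, 0.0000, -0.1631), radius l
arm 2 at φ=120.0°: ρ2 = 0.2400;  O2 = (-0.1200, 0.2078, -0.1559)
φ3=240.0°: virtual centre (-0.1619, -0.2805, -0.0466), radius l
|O₂|²−|O₁|² = 0.0042;  |O₃|²−|O₁|² = 0.0293
linear system: -0.6921x+0.4157y = 0.0042−0.0145z; -0.7760x+-0.5610y = 0.0293−0.2331z
Cramer: x(z) = -0.0205+0.1478z;  y(z) = -0.0240+0.2111z
sphere 1 gives Az²+Bz+C=0 with A=1.0664, B=0.2433, C=-0.0416;  B²−4AC=0.2368;  roots -0.3422, 0.1141;  negative root z = -0.3422
x = -0.0710, y = -0.0963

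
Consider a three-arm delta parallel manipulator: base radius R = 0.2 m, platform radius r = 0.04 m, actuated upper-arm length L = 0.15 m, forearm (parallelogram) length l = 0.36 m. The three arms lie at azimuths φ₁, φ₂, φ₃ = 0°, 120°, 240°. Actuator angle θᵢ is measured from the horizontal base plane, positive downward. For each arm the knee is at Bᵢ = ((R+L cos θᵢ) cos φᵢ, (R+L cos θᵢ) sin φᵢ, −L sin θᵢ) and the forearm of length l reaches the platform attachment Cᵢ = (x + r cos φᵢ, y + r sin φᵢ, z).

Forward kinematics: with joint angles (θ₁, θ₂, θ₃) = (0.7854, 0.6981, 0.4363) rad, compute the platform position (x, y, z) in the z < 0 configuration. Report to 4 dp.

φ1=0.0°: virtual centre (0.2661, 0.0000, -0.1061), radius l
arm 2 at φ=120.0°: e+L cos θ2 = 0.2749;  S2 = (-0.1375, 0.2381, -0.0964)
S3 = (0.2959·cos240.0°, 0.2959·sin240.0°, -0.0634) = (-0.1480, -0.2563, -0.0634)
|S₂|²−|S₁|² = 0.0028;  |S₃|²−|S₁|² = 0.0096
linear system: -0.8070x+0.4762y = 0.0028−0.0193z; -0.8281x+-0.5126y = 0.0096−0.0854z
Cramer: x(z) = -0.0074+0.0625z;  y(z) = -0.0067+0.0655z
quadratic in z: (1.0082)z²+(0.1770)z+(-0.0435)=0, √Δ=0.4547 → z ∈ {-0.3133, 0.1377}; z = -0.3133 (taking z<0)
x = -0.0270, y = -0.0272

(-0.0270, -0.0272, -0.3133)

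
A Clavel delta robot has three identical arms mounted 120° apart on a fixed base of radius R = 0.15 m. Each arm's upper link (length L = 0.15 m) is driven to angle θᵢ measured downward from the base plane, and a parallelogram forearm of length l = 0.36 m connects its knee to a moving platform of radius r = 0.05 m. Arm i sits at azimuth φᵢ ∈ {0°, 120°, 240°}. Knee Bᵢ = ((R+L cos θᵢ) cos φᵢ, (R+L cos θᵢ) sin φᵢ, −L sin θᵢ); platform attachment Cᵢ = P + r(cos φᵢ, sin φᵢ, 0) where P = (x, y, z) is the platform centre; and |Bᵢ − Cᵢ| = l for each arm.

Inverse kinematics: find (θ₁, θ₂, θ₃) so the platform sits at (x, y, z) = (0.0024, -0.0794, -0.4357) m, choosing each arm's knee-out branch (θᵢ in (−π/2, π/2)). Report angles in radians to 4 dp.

rotate P by −φ1: (0.0024, -0.0794, -0.4357)
  A=0.0976, B=-0.4357, C=(l²−L²−A²−y'²−z²)/(2L)=-0.3285
  √(A²+B²)=0.4465;  θ1 = -1.3504+2.3977 ≈ 1.0473
arm 2 (φ=120.0°): x'=-0.0700, y'=0.0376
  e−x'=0.1700;  (l²−L²−(e−x')²−y'²−z²)/2L = -0.3768
  √(A²+B²)=0.4677;  θ2 = -1.1989+2.5076 ≈ 1.3087
arm 3 (φ=240.0°): x'=0.0676, y'=0.0418
  A cos θ + B sin θ = C:  0.0324·cos θ + -0.4357·sin θ = -0.2851
  θ3 = atan2(B,A) + arccos(C/0.4369) = 0.7853

θ₁ = 1.0473, θ₂ = 1.3087, θ₃ = 0.7853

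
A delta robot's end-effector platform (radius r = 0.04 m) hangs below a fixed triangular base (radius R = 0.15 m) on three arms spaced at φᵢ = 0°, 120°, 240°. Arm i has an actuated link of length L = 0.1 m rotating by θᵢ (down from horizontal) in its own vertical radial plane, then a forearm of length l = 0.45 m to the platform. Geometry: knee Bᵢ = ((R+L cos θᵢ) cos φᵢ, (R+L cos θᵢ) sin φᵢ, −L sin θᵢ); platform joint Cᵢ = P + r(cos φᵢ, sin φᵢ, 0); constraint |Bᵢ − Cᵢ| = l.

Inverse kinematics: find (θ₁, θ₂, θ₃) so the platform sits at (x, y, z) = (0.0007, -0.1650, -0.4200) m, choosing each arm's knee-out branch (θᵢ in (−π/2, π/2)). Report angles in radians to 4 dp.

θ₁ = 0.5236, θ₂ = 1.1346, θ₃ = -0.1740

φ1=0.0° → target in arm frame (0.0007, -0.1650)
  A cos θ + B sin θ = C:  0.1093·cos θ + -0.4200·sin θ = -0.1154
  √(A²+B²)=0.4340;  θ1 = -1.3162+1.8398 ≈ 0.5236
rotate P by −φ2: (-0.1432, 0.0819, -0.4200)
  A=0.2532, B=-0.4200, C=(l²−L²−A²−y'²−z²)/(2L)=-0.2737
  γ=atan2(-0.4200,0.2532)=-1.0282;  ψ=arccos(-0.5581)=2.1628;  θ2=γ+ψ≈1.1346
arm 3 (φ=240.0°): x'=0.1425, y'=0.0831
  A cos θ + B sin θ = C:  -0.0325·cos θ + -0.4200·sin θ = 0.0407
  √(A²+B²)=0.4213;  θ3 = -1.6481+1.4741 ≈ -0.1740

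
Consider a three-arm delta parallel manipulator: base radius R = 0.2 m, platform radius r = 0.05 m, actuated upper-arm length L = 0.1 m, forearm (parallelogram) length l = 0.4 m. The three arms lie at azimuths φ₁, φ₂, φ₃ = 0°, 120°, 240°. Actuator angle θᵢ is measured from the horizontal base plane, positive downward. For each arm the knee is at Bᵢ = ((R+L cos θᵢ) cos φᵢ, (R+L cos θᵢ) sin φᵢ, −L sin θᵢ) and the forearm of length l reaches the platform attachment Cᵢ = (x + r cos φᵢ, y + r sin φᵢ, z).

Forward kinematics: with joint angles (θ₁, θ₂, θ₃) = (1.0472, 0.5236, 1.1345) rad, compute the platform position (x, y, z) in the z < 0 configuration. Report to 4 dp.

φ1=0.0°: virtual centre (0.2000, 0.0000, -0.0866), radius l
φ2=120.0°: virtual centre (-0.1183, 0.2049, -0.0500), radius l
φ3=240.0°: virtual centre (-0.0961, -0.1665, -0.0906), radius l
subtract pairs → two planes through P
linear system: -0.6366x+0.4098y = 0.0110−0.0732z; -0.5923x+-0.3330y = -0.0023−-0.0081z
Cramer: x(z) = -0.0059+0.0463z;  y(z) = 0.0176-0.1066z
into |P−O₁|² = l²: 1.0135z² + 0.1504z + -0.1098 = 0;  Δ = 0.4677;  z = -0.4115 or 0.2632 → z<0 root = -0.4115
x = -0.0250, y = 0.0614

(-0.0250, 0.0614, -0.4115)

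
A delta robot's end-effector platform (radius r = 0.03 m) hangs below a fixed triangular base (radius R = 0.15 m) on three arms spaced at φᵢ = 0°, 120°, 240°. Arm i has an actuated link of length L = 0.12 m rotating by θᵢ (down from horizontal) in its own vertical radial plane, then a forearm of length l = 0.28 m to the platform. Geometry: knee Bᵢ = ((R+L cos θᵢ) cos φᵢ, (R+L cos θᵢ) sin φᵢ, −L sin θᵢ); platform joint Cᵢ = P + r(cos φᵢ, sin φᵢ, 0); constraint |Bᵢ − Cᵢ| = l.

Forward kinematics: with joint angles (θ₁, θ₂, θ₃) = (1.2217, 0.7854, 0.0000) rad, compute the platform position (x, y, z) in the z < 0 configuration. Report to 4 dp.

O1 = (0.1610·cos0.0°, 0.1610·sin0.0°, -0.1128) = (0.1610, 0.0000, -0.1128)
O2 = (0.2049·cos120.0°, 0.2049·sin120.0°, -0.0849) = (-0.1024, 0.1774, -0.0849)
φ3=240.0°: virtual centre (-0.1200, -0.2078, 0.0000), radius l
|O₂|²−|O₁|² = 0.0105;  |O₃|²−|O₁|² = 0.0189
plane₁₂: -0.5269x+0.3548y+0.0558z = 0.0105
det = 0.4185;  x = -0.0265+0.2467z,  y = -0.0097+0.2090z
sphere 1 gives Az²+Bz+C=0 with A=1.1045, B=0.1289, C=-0.0304;  B²−4AC=0.1510;  roots -0.2343, 0.1175;  negative root z = -0.2343
x = -0.0843, y = -0.0587

(-0.0843, -0.0587, -0.2343)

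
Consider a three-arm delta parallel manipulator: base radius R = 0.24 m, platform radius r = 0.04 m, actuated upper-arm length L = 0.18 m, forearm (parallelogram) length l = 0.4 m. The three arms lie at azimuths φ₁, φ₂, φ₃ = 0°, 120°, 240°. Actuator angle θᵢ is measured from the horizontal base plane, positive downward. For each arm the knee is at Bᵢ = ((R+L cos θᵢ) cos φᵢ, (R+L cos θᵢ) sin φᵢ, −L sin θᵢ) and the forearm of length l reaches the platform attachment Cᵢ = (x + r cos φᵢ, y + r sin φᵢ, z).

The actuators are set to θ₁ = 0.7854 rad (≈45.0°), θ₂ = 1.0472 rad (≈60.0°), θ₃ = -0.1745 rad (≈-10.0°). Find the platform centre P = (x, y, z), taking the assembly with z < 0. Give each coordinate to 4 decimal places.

(-0.0290, -0.1148, -0.2681)

arm 1 at φ=0.0°: e+L cos θ1 = 0.3273;  S1 = (0.3273, 0.0000, -0.1273)
φ2=120.0°: virtual centre (-0.1450, 0.2511, -0.1559), radius l
φ3=240.0°: virtual centre (-0.1886, -0.3267, 0.0313), radius l
|S₂|²−|S₁|² = -0.0149;  |S₃|²−|S₁|² = 0.0200
plane₁₂: -0.9446x+0.5023y+-0.0572z = -0.0149
det = 1.1355;  x = -0.0003+0.1073z,  y = -0.0302+0.3157z
into |P−S₁|² = l²: 1.1112z² + 0.1652z + -0.0356 = 0;  Δ = 0.1855;  z = -0.2681 or 0.1195 → z<0 root = -0.2681
x = -0.0290, y = -0.1148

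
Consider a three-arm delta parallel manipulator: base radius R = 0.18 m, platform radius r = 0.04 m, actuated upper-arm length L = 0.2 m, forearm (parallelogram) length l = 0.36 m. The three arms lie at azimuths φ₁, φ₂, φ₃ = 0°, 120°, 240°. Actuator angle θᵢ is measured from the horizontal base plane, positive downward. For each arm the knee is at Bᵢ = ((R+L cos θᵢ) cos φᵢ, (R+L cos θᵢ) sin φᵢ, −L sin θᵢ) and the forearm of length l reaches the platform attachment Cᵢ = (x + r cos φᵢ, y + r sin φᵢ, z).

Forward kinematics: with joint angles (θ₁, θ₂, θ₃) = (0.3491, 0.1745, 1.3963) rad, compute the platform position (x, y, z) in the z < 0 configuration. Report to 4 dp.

(0.0749, 0.1625, -0.2663)

arm 1 at φ=0.0°: ρ1 = 0.3279;  O1 = (0.3279, 0.0000, -0.0684)
arm 2 at φ=120.0°: ρ2 = 0.3370;  O2 = (-0.1685, 0.2918, -0.0347)
φ3=240.0°: virtual centre (-0.0874, -0.1513, -0.1970), radius l
|O₂|²−|O₁|² = 0.0025;  |O₃|²−|O₁|² = -0.0429
[-0.9928 0.5836 0.0674]·P = 0.0025;  [-0.8306 -0.3026 -0.2571]·P = -0.0429
det = 0.7852;  x = 0.0309+-0.1651z,  y = 0.0569+-0.3963z
into |P−O₁|² = l²: 1.1844z² + 0.1898z + -0.0335 = 0;  Δ = 0.1945;  z = -0.2663 or 0.1061 → z<0 root = -0.2663
x = 0.0749, y = 0.1625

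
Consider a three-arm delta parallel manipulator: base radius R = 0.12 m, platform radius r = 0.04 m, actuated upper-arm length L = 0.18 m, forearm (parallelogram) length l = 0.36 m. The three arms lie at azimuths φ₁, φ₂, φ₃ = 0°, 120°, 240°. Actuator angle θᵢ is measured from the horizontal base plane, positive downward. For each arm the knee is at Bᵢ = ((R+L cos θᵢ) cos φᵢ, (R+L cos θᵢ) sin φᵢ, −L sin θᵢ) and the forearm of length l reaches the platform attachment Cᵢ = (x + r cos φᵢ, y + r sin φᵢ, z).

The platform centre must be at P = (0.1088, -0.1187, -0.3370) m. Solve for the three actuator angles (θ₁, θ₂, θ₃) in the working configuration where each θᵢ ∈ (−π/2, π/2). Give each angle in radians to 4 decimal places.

θ₁ = 0.1746, θ₂ = 1.1343, θ₃ = 0.4363

arm 1 (φ=0.0°): x'=0.1088, y'=-0.1187
  e−x'=-0.0288;  (l²−L²−(e−x')²−y'²−z²)/2L = -0.0869
  γ=atan2(-0.3370,-0.0288)=-1.6560;  ψ=arccos(-0.2570)=1.8307;  θ1=γ+ψ≈0.1746
arm 2 (φ=120.0°): x'=-0.1572, y'=-0.0349
  A=0.2372, B=-0.3370, C=(l²−L²−A²−y'²−z²)/(2L)=-0.2051
  √(A²+B²)=0.4121;  θ2 = -0.9575+2.0918 ≈ 1.1343
arm 3 (φ=240.0°): x'=0.0484, y'=0.1536
  A cos θ + B sin θ = C:  0.0316·cos θ + -0.3370·sin θ = -0.1138
  √(A²+B²)=0.3385;  θ3 = -1.4773+1.9136 ≈ 0.4363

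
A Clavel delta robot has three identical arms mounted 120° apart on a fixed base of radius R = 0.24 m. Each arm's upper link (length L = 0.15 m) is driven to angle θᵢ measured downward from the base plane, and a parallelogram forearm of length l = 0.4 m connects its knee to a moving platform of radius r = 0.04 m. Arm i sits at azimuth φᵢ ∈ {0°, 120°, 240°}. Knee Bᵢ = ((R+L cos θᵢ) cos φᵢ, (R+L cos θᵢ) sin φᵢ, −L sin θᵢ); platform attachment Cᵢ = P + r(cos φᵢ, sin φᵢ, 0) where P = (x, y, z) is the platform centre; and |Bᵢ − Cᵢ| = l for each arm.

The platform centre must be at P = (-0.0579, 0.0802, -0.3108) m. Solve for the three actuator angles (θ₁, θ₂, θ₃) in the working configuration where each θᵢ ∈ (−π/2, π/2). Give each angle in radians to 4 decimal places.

θ₁ = 0.9603, θ₂ = 0.0000, θ₃ = 0.8730

rotate P by −φ1: (-0.0579, 0.0802, -0.3108)
  A cos θ + B sin θ = C:  0.2579·cos θ + -0.3108·sin θ = -0.1068
  θ1 = atan2(B,A) + arccos(C/0.4039) = 0.9603
rotate P by −φ2: (0.0984, 0.0100, -0.3108)
  A cos θ + B sin θ = C:  0.1016·cos θ + -0.3108·sin θ = 0.1016
  √(A²+B²)=0.3270;  θ2 = -1.2549+1.2548 ≈ 0.0000
arm 3 (φ=240.0°): x'=-0.0405, y'=-0.0902
  A cos θ + B sin θ = C:  0.2405·cos θ + -0.3108·sin θ = -0.0836
  √(A²+B²)=0.3930;  θ3 = -0.9122+1.7852 ≈ 0.8730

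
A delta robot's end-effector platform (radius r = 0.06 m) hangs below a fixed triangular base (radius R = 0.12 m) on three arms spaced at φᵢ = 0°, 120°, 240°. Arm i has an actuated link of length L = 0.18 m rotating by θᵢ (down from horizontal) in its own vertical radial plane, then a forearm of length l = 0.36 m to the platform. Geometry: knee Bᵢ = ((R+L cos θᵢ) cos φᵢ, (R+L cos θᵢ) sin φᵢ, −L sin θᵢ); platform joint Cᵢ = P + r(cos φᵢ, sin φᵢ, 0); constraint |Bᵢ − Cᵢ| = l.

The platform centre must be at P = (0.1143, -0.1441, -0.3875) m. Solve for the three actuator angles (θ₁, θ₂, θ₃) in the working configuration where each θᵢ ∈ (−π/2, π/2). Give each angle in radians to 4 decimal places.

φ1=0.0° → target in arm frame (0.1143, -0.1441)
  A=-0.0543, B=-0.3875, C=(l²−L²−A²−y'²−z²)/(2L)=-0.2130
  θ1 = atan2(B,A) + arccos(C/0.3913) = 0.4363
arm 2 (φ=120.0°): x'=-0.1819, y'=-0.0269
  A=0.2419, B=-0.3875, C=(l²−L²−A²−y'²−z²)/(2L)=-0.3117
  θ2 = atan2(B,A) + arccos(C/0.4568) = 1.3091
φ3=240.0° → target in arm frame (0.0676, 0.1710)
  A cos θ + B sin θ = C:  -0.0076·cos θ + -0.3875·sin θ = -0.2285
  θ3 = atan2(B,A) + arccos(C/0.3876) = 0.6109

θ₁ = 0.4363, θ₂ = 1.3091, θ₃ = 0.6109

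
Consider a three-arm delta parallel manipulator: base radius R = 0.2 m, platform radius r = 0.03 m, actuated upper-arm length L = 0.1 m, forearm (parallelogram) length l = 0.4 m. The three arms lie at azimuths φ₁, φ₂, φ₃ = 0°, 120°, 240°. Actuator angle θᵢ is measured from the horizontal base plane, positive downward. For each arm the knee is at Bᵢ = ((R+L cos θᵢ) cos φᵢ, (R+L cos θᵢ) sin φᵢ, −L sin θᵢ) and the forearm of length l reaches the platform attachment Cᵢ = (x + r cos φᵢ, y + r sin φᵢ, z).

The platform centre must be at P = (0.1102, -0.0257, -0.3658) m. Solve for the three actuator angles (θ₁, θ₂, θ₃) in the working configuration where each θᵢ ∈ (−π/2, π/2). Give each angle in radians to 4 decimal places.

θ₁ = 0.0001, θ₂ = 1.2216, θ₃ = 0.9602

arm 1 (φ=0.0°): x'=0.1102, y'=-0.0257
  A cos θ + B sin θ = C:  0.0598·cos θ + -0.3658·sin θ = 0.0598
  √(A²+B²)=0.3707;  θ1 = -1.4088+1.4088 ≈ 0.0001
rotate P by −φ2: (-0.0774, -0.0826, -0.3658)
  A cos θ + B sin θ = C:  0.2474·cos θ + -0.3658·sin θ = -0.2591
  θ2 = atan2(B,A) + arccos(C/0.4416) = 1.2216
arm 3 (φ=240.0°): x'=-0.0328, y'=0.1083
  e−x'=0.2028;  (l²−L²−(e−x')²−y'²−z²)/2L = -0.1834
  √(A²+B²)=0.4183;  θ3 = -1.0645+2.0247 ≈ 0.9602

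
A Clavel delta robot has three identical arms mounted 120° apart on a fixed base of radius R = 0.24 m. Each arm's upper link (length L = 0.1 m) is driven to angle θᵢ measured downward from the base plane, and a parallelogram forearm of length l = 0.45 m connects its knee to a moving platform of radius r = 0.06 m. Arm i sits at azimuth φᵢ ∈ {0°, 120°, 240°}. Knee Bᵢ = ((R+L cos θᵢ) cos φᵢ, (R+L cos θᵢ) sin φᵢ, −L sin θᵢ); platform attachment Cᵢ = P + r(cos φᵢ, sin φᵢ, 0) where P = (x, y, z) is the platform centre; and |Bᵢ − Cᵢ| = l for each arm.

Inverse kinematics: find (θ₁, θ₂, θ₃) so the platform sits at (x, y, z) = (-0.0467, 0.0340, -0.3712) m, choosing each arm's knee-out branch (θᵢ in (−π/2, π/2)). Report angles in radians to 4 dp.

arm 1 (φ=0.0°): x'=-0.0467, y'=0.0340
  e−x'=0.2267;  (l²−L²−(e−x')²−y'²−z²)/2L = 0.0108
  √(A²+B²)=0.4350;  θ1 = -1.0225+1.5459 ≈ 0.5234
arm 2 (φ=120.0°): x'=0.0528, y'=0.0234
  A cos θ + B sin θ = C:  0.1272·cos θ + -0.3712·sin θ = 0.1899
  √(A²+B²)=0.3924;  θ2 = -1.2407+1.0656 ≈ -0.1750
arm 3 (φ=240.0°): x'=-0.0061, y'=-0.0574
  e−x'=0.1861;  (l²−L²−(e−x')²−y'²−z²)/2L = 0.0839
  √(A²+B²)=0.4152;  θ3 = -1.1061+1.3673 ≈ 0.2613

θ₁ = 0.5234, θ₂ = -0.1750, θ₃ = 0.2613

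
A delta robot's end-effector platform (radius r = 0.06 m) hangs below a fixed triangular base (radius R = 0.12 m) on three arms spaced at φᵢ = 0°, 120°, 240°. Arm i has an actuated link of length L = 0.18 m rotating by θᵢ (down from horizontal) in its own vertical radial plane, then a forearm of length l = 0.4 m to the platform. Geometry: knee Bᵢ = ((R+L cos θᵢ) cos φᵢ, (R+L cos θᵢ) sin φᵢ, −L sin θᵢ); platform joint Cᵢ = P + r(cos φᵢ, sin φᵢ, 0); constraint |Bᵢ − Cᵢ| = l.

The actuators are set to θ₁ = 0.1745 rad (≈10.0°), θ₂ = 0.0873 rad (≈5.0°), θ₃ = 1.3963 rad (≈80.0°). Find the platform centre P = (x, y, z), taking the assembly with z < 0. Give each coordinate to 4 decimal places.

(0.1297, 0.2484, -0.3257)

φ1=0.0°: virtual centre (0.2373, 0.0000, -0.0313), radius l
centre 2 = (0.2393·cos120.0°, 0.2393·sin120.0°, -0.0157) = (-0.1197, 0.2073, -0.0157)
φ3=240.0°: virtual centre (-0.0456, -0.0790, -0.1773), radius l
subtract pairs → two planes through P
plane₁₂: -0.7138x+0.4145y+0.0311z = 0.0002
det = 0.3473;  x = 0.0208+-0.3343z,  y = 0.0364+-0.6509z
sphere 1 gives Az²+Bz+C=0 with A=1.5354, B=0.1599, C=-0.1108;  B²−4AC=0.7063;  roots -0.3257, 0.2216;  negative root z = -0.3257
x = 0.1297, y = 0.2484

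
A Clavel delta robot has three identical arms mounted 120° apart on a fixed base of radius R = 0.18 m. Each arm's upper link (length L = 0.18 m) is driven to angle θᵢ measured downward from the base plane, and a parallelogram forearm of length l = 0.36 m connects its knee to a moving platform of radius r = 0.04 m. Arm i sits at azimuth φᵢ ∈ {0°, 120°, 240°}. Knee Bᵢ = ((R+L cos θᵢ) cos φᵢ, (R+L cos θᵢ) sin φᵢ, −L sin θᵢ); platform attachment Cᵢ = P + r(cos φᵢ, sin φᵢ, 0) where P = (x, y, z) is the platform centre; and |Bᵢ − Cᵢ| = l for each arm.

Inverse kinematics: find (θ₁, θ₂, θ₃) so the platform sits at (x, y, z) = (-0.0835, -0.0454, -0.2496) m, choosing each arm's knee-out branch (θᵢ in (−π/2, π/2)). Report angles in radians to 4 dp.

φ1=0.0° → target in arm frame (-0.0835, -0.0454)
  e−x'=0.2235;  (l²−L²−(e−x')²−y'²−z²)/2L = -0.0475
  θ1 = atan2(B,A) + arccos(C/0.3350) = 0.8727
φ2=120.0° → target in arm frame (0.0024, 0.0950)
  A=0.1376, B=-0.2496, C=(l²−L²−A²−y'²−z²)/(2L)=0.0193
  θ2 = atan2(B,A) + arccos(C/0.2850) = 0.4360
arm 3 (φ=240.0°): x'=0.0811, y'=-0.0496
  A=0.0589, B=-0.2496, C=(l²−L²−A²−y'²−z²)/(2L)=0.0805
  θ3 = atan2(B,A) + arccos(C/0.2565) = -0.0873

θ₁ = 0.8727, θ₂ = 0.4360, θ₃ = -0.0873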